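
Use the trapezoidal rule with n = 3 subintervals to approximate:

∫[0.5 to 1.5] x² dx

f(x) = x²
a = 0.5, b = 1.5, n = 3
h = (b - a)/n = 0.333333

Trapezoidal rule: (h/2)[f(x₀) + 2f(x₁) + 2f(x₂) + ... + f(xₙ)]

x_0 = 0.5000, f(x_0) = 0.250000, coefficient = 1
x_1 = 0.8333, f(x_1) = 0.694444, coefficient = 2
x_2 = 1.1667, f(x_2) = 1.361111, coefficient = 2
x_3 = 1.5000, f(x_3) = 2.250000, coefficient = 1

I ≈ (0.333333/2) × 6.611111 = 1.101852
Exact value: 1.083333
Error: 0.018519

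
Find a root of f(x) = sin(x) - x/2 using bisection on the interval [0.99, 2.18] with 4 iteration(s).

f(x) = sin(x) - x/2
Initial interval: [0.99, 2.18]

Iteration 1:
  c_1 = (0.990000 + 2.180000)/2 = 1.585000
  f(c_1) = f(1.585000) = 0.207399
  f(a) × f(c) ≥ 0, new interval: [1.585000, 2.180000]
Iteration 2:
  c_2 = (1.585000 + 2.180000)/2 = 1.882500
  f(c_2) = f(1.882500) = 0.010562
  f(a) × f(c) ≥ 0, new interval: [1.882500, 2.180000]
Iteration 3:
  c_3 = (1.882500 + 2.180000)/2 = 2.031250
  f(c_3) = f(2.031250) = -0.119774
  f(a) × f(c) < 0, new interval: [1.882500, 2.031250]
Iteration 4:
  c_4 = (1.882500 + 2.031250)/2 = 1.956875
  f(c_4) = f(1.956875) = -0.052045
  f(a) × f(c) < 0, new interval: [1.882500, 1.956875]

After 4 iteration(s), the approximation is c_4 = 1.956875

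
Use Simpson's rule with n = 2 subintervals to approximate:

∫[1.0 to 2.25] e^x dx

f(x) = e^x
a = 1.0, b = 2.25, n = 2
h = (b - a)/n = 0.625000

Simpson's rule: (h/3)[f(x₀) + 4f(x₁) + 2f(x₂) + ... + f(xₙ)]

x_0 = 1.0000, f(x_0) = 2.718282, coefficient = 1
x_1 = 1.6250, f(x_1) = 5.078419, coefficient = 4
x_2 = 2.2500, f(x_2) = 9.487736, coefficient = 1

I ≈ (0.625000/3) × 32.519694 = 6.774936
Exact value: 6.769454
Error: 0.005482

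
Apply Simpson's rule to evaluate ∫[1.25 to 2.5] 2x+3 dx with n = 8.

f(x) = 2x+3
a = 1.25, b = 2.5, n = 8
h = (b - a)/n = 0.156250

Simpson's rule: (h/3)[f(x₀) + 4f(x₁) + 2f(x₂) + ... + f(xₙ)]

x_0 = 1.2500, f(x_0) = 5.500000, coefficient = 1
x_1 = 1.4062, f(x_1) = 5.812500, coefficient = 4
x_2 = 1.5625, f(x_2) = 6.125000, coefficient = 2
x_3 = 1.7188, f(x_3) = 6.437500, coefficient = 4
x_4 = 1.8750, f(x_4) = 6.750000, coefficient = 2
x_5 = 2.0312, f(x_5) = 7.062500, coefficient = 4
x_6 = 2.1875, f(x_6) = 7.375000, coefficient = 2
x_7 = 2.3438, f(x_7) = 7.687500, coefficient = 4
x_8 = 2.5000, f(x_8) = 8.000000, coefficient = 1

I ≈ (0.156250/3) × 162.000000 = 8.437500
Exact value: 8.437500
Error: 0.000000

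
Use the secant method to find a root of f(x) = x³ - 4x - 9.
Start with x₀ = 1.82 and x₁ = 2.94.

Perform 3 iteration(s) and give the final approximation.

f(x) = x³ - 4x - 9
x₀ = 1.82, x₁ = 2.94

Secant formula: x_{n+1} = x_n - f(x_n)(x_n - x_{n-1})/(f(x_n) - f(x_{n-1}))

Iteration 1:
  f(1.820000) = -10.251432
  f(2.940000) = 4.652184
  x_2 = 2.940000 - 4.652184×(2.940000 - 1.820000)/(4.652184 - (-10.251432))
       = 2.590390
Iteration 2:
  f(2.940000) = 4.652184
  f(2.590390) = -1.979724
  x_3 = 2.590390 - (-1.979724)×(2.590390 - 2.940000)/(-1.979724 - 4.652184)
       = 2.694754
Iteration 3:
  f(2.590390) = -1.979724
  f(2.694754) = -0.210521
  x_4 = 2.694754 - (-0.210521)×(2.694754 - 2.590390)/(-0.210521 - (-1.979724))
       = 2.707173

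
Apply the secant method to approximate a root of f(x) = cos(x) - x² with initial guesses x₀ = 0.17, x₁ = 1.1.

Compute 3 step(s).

f(x) = cos(x) - x²
x₀ = 0.17, x₁ = 1.1

Secant formula: x_{n+1} = x_n - f(x_n)(x_n - x_{n-1})/(f(x_n) - f(x_{n-1}))

Iteration 1:
  f(0.170000) = 0.956685
  f(1.100000) = -0.756404
  x_2 = 1.100000 - (-0.756404)×(1.100000 - 0.170000)/(-0.756404 - 0.956685)
       = 0.689364
Iteration 2:
  f(1.100000) = -0.756404
  f(0.689364) = 0.296428
  x_3 = 0.689364 - 0.296428×(0.689364 - 1.100000)/(0.296428 - (-0.756404))
       = 0.804980
Iteration 3:
  f(0.689364) = 0.296428
  f(0.804980) = 0.045133
  x_4 = 0.804980 - 0.045133×(0.804980 - 0.689364)/(0.045133 - 0.296428)
       = 0.825745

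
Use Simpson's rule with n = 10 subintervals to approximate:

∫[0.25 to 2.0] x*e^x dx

f(x) = x*e^x
a = 0.25, b = 2.0, n = 10
h = (b - a)/n = 0.175000

Simpson's rule: (h/3)[f(x₀) + 4f(x₁) + 2f(x₂) + ... + f(xₙ)]

x_0 = 0.2500, f(x_0) = 0.321006, coefficient = 1
x_1 = 0.4250, f(x_1) = 0.650076, coefficient = 4
x_2 = 0.6000, f(x_2) = 1.093271, coefficient = 2
x_3 = 0.7750, f(x_3) = 1.682209, coefficient = 4
x_4 = 0.9500, f(x_4) = 2.456424, coefficient = 2
x_5 = 1.1250, f(x_5) = 3.465244, coefficient = 4
x_6 = 1.3000, f(x_6) = 4.770086, coefficient = 2
x_7 = 1.4750, f(x_7) = 6.447278, coefficient = 4
x_8 = 1.6500, f(x_8) = 8.591517, coefficient = 2
x_9 = 1.8250, f(x_9) = 11.320101, coefficient = 4
x_10 = 2.0000, f(x_10) = 14.778112, coefficient = 1

I ≈ (0.175000/3) × 143.181344 = 8.352245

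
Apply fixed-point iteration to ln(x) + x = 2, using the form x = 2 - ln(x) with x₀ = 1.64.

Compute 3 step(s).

Equation: ln(x) + x = 2
Fixed-point form: x = 2 - ln(x)
x₀ = 1.64

x_1 = g(1.640000) = 1.505304
x_2 = g(1.505304) = 1.591005
x_3 = g(1.591005) = 1.535634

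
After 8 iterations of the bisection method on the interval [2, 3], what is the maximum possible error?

Bisection error bound: |error| ≤ (b-a)/2^n
|error| ≤ (3 - 2)/2^8 = 1/2^8
|error| ≤ 0.0039062500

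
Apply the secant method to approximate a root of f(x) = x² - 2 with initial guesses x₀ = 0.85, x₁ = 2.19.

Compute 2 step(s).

f(x) = x² - 2
x₀ = 0.85, x₁ = 2.19

Secant formula: x_{n+1} = x_n - f(x_n)(x_n - x_{n-1})/(f(x_n) - f(x_{n-1}))

Iteration 1:
  f(0.850000) = -1.277500
  f(2.190000) = 2.796100
  x_2 = 2.190000 - 2.796100×(2.190000 - 0.850000)/(2.796100 - (-1.277500))
       = 1.270230
Iteration 2:
  f(2.190000) = 2.796100
  f(1.270230) = -0.386515
  x_3 = 1.270230 - (-0.386515)×(1.270230 - 2.190000)/(-0.386515 - 2.796100)
       = 1.381932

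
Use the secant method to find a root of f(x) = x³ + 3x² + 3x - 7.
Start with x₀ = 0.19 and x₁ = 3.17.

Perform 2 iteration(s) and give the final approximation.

f(x) = x³ + 3x² + 3x - 7
x₀ = 0.19, x₁ = 3.17

Secant formula: x_{n+1} = x_n - f(x_n)(x_n - x_{n-1})/(f(x_n) - f(x_{n-1}))

Iteration 1:
  f(0.190000) = -6.314841
  f(3.170000) = 64.511713
  x_2 = 3.170000 - 64.511713×(3.170000 - 0.190000)/(64.511713 - (-6.314841))
       = 0.455695
Iteration 2:
  f(3.170000) = 64.511713
  f(0.455695) = -4.915316
  x_3 = 0.455695 - (-4.915316)×(0.455695 - 3.170000)/(-4.915316 - 64.511713)
       = 0.647863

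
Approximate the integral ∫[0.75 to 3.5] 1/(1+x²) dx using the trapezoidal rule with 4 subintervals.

f(x) = 1/(1+x²)
a = 0.75, b = 3.5, n = 4
h = (b - a)/n = 0.687500

Trapezoidal rule: (h/2)[f(x₀) + 2f(x₁) + 2f(x₂) + ... + f(xₙ)]

x_0 = 0.7500, f(x_0) = 0.640000, coefficient = 1
x_1 = 1.4375, f(x_1) = 0.326115, coefficient = 2
x_2 = 2.1250, f(x_2) = 0.181303, coefficient = 2
x_3 = 2.8125, f(x_3) = 0.112231, coefficient = 2
x_4 = 3.5000, f(x_4) = 0.075472, coefficient = 1

I ≈ (0.687500/2) × 1.954770 = 0.671952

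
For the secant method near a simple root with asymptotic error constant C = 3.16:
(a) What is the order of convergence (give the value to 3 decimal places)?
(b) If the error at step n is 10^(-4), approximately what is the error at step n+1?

(a) Secant method has superlinear convergence with order φ = (1+√5)/2 ≈ 1.618.
    This means |e_{n+1}| ≈ C|e_n|^1.618.

(b) With |e_n| = 10^(-4) and C = 3.16:
    |e_{n+1}| ≈ 3.16 × (10^(-4))^1.618 = 3.16 × 10^(-6.47)

(a) ≈ 1.618 (golden ratio); (b) |e_{n+1}| ≈ 1.065e-06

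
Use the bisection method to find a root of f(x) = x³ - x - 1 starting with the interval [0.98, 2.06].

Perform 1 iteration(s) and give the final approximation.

f(x) = x³ - x - 1
Initial interval: [0.98, 2.06]

Iteration 1:
  c_1 = (0.980000 + 2.060000)/2 = 1.520000
  f(c_1) = f(1.520000) = 0.991808
  f(a) × f(c) < 0, new interval: [0.980000, 1.520000]

After 1 iteration(s), the approximation is c_1 = 1.520000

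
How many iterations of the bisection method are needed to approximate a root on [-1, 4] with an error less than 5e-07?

We need (b-a)/2^n ≤ 5e-07
(4 - (-1))/2^n ≤ 5e-07
5/2^n ≤ 5e-07
2^n ≥ 10000000
n ≥ log₂(10000000) = 23.25
n ≥ 24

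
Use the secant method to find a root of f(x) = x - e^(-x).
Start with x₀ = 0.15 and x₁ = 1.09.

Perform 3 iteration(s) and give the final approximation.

f(x) = x - e^(-x)
x₀ = 0.15, x₁ = 1.09

Secant formula: x_{n+1} = x_n - f(x_n)(x_n - x_{n-1})/(f(x_n) - f(x_{n-1}))

Iteration 1:
  f(0.150000) = -0.710708
  f(1.090000) = 0.753784
  x_2 = 1.090000 - 0.753784×(1.090000 - 0.150000)/(0.753784 - (-0.710708))
       = 0.606176
Iteration 2:
  f(1.090000) = 0.753784
  f(0.606176) = 0.060743
  x_3 = 0.606176 - 0.060743×(0.606176 - 1.090000)/(0.060743 - 0.753784)
       = 0.563770
Iteration 3:
  f(0.606176) = 0.060743
  f(0.563770) = -0.005290
  x_4 = 0.563770 - (-0.005290)×(0.563770 - 0.606176)/(-0.005290 - 0.060743)
       = 0.567167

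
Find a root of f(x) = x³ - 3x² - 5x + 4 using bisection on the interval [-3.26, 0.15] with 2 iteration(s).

f(x) = x³ - 3x² - 5x + 4
Initial interval: [-3.26, 0.15]

Iteration 1:
  c_1 = (-3.260000 + 0.150000)/2 = -1.555000
  f(c_1) = f(-1.555000) = 0.760896
  f(a) × f(c) < 0, new interval: [-3.260000, -1.555000]
Iteration 2:
  c_2 = (-3.260000 + (-1.555000))/2 = -2.407500
  f(c_2) = f(-2.407500) = -15.304674
  f(a) × f(c) ≥ 0, new interval: [-2.407500, -1.555000]

After 2 iteration(s), the approximation is c_2 = -2.407500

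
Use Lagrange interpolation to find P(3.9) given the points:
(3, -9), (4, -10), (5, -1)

Lagrange interpolation formula:
P(x) = Σ yᵢ × Lᵢ(x)
where Lᵢ(x) = Π_{j≠i} (x - xⱼ)/(xᵢ - xⱼ)

L_0(3.9) = (3.9 - 4)/(3 - 4) × (3.9 - 5)/(3 - 5) = 0.055000
L_1(3.9) = (3.9 - 3)/(4 - 3) × (3.9 - 5)/(4 - 5) = 0.990000
L_2(3.9) = (3.9 - 3)/(5 - 3) × (3.9 - 4)/(5 - 4) = -0.045000

P(3.9) = (-9)×L_0(3.9) + (-10)×L_1(3.9) + (-1)×L_2(3.9)
P(3.9) = -10.350000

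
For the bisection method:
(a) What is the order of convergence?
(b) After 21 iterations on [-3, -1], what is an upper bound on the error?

(a) Bisection has linear (order 1) convergence; the error is halved each step.

(b) Error bound = (b-a)/2^n = (-1 - (-3))/2^{21}
    = 2/2^{21}

(a) 1 (linear); (b) error ≤ 9.54e-07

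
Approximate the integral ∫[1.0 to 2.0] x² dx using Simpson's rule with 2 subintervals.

f(x) = x²
a = 1.0, b = 2.0, n = 2
h = (b - a)/n = 0.500000

Simpson's rule: (h/3)[f(x₀) + 4f(x₁) + 2f(x₂) + ... + f(xₙ)]

x_0 = 1.0000, f(x_0) = 1.000000, coefficient = 1
x_1 = 1.5000, f(x_1) = 2.250000, coefficient = 4
x_2 = 2.0000, f(x_2) = 4.000000, coefficient = 1

I ≈ (0.500000/3) × 14.000000 = 2.333333
Exact value: 2.333333
Error: 0.000000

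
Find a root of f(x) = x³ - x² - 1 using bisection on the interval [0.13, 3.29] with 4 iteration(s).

f(x) = x³ - x² - 1
Initial interval: [0.13, 3.29]

Iteration 1:
  c_1 = (0.130000 + 3.290000)/2 = 1.710000
  f(c_1) = f(1.710000) = 1.076111
  f(a) × f(c) < 0, new interval: [0.130000, 1.710000]
Iteration 2:
  c_2 = (0.130000 + 1.710000)/2 = 0.920000
  f(c_2) = f(0.920000) = -1.067712
  f(a) × f(c) ≥ 0, new interval: [0.920000, 1.710000]
Iteration 3:
  c_3 = (0.920000 + 1.710000)/2 = 1.315000
  f(c_3) = f(1.315000) = -0.455294
  f(a) × f(c) ≥ 0, new interval: [1.315000, 1.710000]
Iteration 4:
  c_4 = (1.315000 + 1.710000)/2 = 1.512500
  f(c_4) = f(1.512500) = 0.172424
  f(a) × f(c) < 0, new interval: [1.315000, 1.512500]

After 4 iteration(s), the approximation is c_4 = 1.512500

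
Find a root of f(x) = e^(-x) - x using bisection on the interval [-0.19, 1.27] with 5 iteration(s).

f(x) = e^(-x) - x
Initial interval: [-0.19, 1.27]

Iteration 1:
  c_1 = (-0.190000 + 1.270000)/2 = 0.540000
  f(c_1) = f(0.540000) = 0.042748
  f(a) × f(c) ≥ 0, new interval: [0.540000, 1.270000]
Iteration 2:
  c_2 = (0.540000 + 1.270000)/2 = 0.905000
  f(c_2) = f(0.905000) = -0.500458
  f(a) × f(c) < 0, new interval: [0.540000, 0.905000]
Iteration 3:
  c_3 = (0.540000 + 0.905000)/2 = 0.722500
  f(c_3) = f(0.722500) = -0.236963
  f(a) × f(c) < 0, new interval: [0.540000, 0.722500]
Iteration 4:
  c_4 = (0.540000 + 0.722500)/2 = 0.631250
  f(c_4) = f(0.631250) = -0.099324
  f(a) × f(c) < 0, new interval: [0.540000, 0.631250]
Iteration 5:
  c_5 = (0.540000 + 0.631250)/2 = 0.585625
  f(c_5) = f(0.585625) = -0.028867
  f(a) × f(c) < 0, new interval: [0.540000, 0.585625]

After 5 iteration(s), the approximation is c_5 = 0.585625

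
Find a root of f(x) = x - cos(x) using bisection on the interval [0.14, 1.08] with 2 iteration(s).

f(x) = x - cos(x)
Initial interval: [0.14, 1.08]

Iteration 1:
  c_1 = (0.140000 + 1.080000)/2 = 0.610000
  f(c_1) = f(0.610000) = -0.209648
  f(a) × f(c) ≥ 0, new interval: [0.610000, 1.080000]
Iteration 2:
  c_2 = (0.610000 + 1.080000)/2 = 0.845000
  f(c_2) = f(0.845000) = 0.181269
  f(a) × f(c) < 0, new interval: [0.610000, 0.845000]

After 2 iteration(s), the approximation is c_2 = 0.845000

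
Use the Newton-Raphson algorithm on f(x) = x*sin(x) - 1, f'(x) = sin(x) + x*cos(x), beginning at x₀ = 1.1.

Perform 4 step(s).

f(x) = x*sin(x) - 1
f'(x) = sin(x) + x*cos(x)
x₀ = 1.1

Newton-Raphson formula: x_{n+1} = x_n - f(x_n)/f'(x_n)

Iteration 1:
  f(1.100000) = -0.019672
  f'(1.100000) = 1.390163
  x_1 = 1.100000 - (-0.019672)/1.390163 = 1.114151
Iteration 2:
  f(1.114151) = -0.000009
  f'(1.114151) = 1.388810
  x_2 = 1.114151 - (-0.000009)/1.388810 = 1.114157
Iteration 3:
  f(1.114157) = 0.000000
  f'(1.114157) = 1.388809
  x_3 = 1.114157 - 0.000000/1.388809 = 1.114157
Iteration 4:
  f(1.114157) = 0.000000
  f'(1.114157) = 1.388809
  x_4 = 1.114157 - 0.000000/1.388809 = 1.114157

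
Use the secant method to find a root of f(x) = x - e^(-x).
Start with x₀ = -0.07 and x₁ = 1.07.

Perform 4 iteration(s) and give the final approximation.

f(x) = x - e^(-x)
x₀ = -0.07, x₁ = 1.07

Secant formula: x_{n+1} = x_n - f(x_n)(x_n - x_{n-1})/(f(x_n) - f(x_{n-1}))

Iteration 1:
  f(-0.070000) = -1.142508
  f(1.070000) = 0.726991
  x_2 = 1.070000 - 0.726991×(1.070000 - (-0.070000))/(0.726991 - (-1.142508))
       = 0.626689
Iteration 2:
  f(1.070000) = 0.726991
  f(0.626689) = 0.092330
  x_3 = 0.626689 - 0.092330×(0.626689 - 1.070000)/(0.092330 - 0.726991)
       = 0.562196
Iteration 3:
  f(0.626689) = 0.092330
  f(0.562196) = -0.007760
  x_4 = 0.562196 - (-0.007760)×(0.562196 - 0.626689)/(-0.007760 - 0.092330)
       = 0.567196
Iteration 4:
  f(0.562196) = -0.007760
  f(0.567196) = 0.000083
  x_5 = 0.567196 - 0.000083×(0.567196 - 0.562196)/(0.000083 - (-0.007760))
       = 0.567143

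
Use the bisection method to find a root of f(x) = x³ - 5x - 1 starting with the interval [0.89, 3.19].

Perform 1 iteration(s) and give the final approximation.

f(x) = x³ - 5x - 1
Initial interval: [0.89, 3.19]

Iteration 1:
  c_1 = (0.890000 + 3.190000)/2 = 2.040000
  f(c_1) = f(2.040000) = -2.710336
  f(a) × f(c) ≥ 0, new interval: [2.040000, 3.190000]

After 1 iteration(s), the approximation is c_1 = 2.040000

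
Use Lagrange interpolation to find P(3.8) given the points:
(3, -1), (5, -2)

Lagrange interpolation formula:
P(x) = Σ yᵢ × Lᵢ(x)
where Lᵢ(x) = Π_{j≠i} (x - xⱼ)/(xᵢ - xⱼ)

L_0(3.8) = (3.8 - 5)/(3 - 5) = 0.600000
L_1(3.8) = (3.8 - 3)/(5 - 3) = 0.400000

P(3.8) = (-1)×L_0(3.8) + (-2)×L_1(3.8)
P(3.8) = -1.400000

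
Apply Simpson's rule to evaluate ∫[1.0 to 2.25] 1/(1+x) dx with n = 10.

f(x) = 1/(1+x)
a = 1.0, b = 2.25, n = 10
h = (b - a)/n = 0.125000

Simpson's rule: (h/3)[f(x₀) + 4f(x₁) + 2f(x₂) + ... + f(xₙ)]

x_0 = 1.0000, f(x_0) = 0.500000, coefficient = 1
x_1 = 1.1250, f(x_1) = 0.470588, coefficient = 4
x_2 = 1.2500, f(x_2) = 0.444444, coefficient = 2
x_3 = 1.3750, f(x_3) = 0.421053, coefficient = 4
x_4 = 1.5000, f(x_4) = 0.400000, coefficient = 2
x_5 = 1.6250, f(x_5) = 0.380952, coefficient = 4
x_6 = 1.7500, f(x_6) = 0.363636, coefficient = 2
x_7 = 1.8750, f(x_7) = 0.347826, coefficient = 4
x_8 = 2.0000, f(x_8) = 0.333333, coefficient = 2
x_9 = 2.1250, f(x_9) = 0.320000, coefficient = 4
x_10 = 2.2500, f(x_10) = 0.307692, coefficient = 1

I ≈ (0.125000/3) × 11.652198 = 0.485508
Exact value: 0.485508
Error: 0.000000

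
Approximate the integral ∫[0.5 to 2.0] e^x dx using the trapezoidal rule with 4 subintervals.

f(x) = e^x
a = 0.5, b = 2.0, n = 4
h = (b - a)/n = 0.375000

Trapezoidal rule: (h/2)[f(x₀) + 2f(x₁) + 2f(x₂) + ... + f(xₙ)]

x_0 = 0.5000, f(x_0) = 1.648721, coefficient = 1
x_1 = 0.8750, f(x_1) = 2.398875, coefficient = 2
x_2 = 1.2500, f(x_2) = 3.490343, coefficient = 2
x_3 = 1.6250, f(x_3) = 5.078419, coefficient = 2
x_4 = 2.0000, f(x_4) = 7.389056, coefficient = 1

I ≈ (0.375000/2) × 30.973052 = 5.807447
Exact value: 5.740335
Error: 0.067112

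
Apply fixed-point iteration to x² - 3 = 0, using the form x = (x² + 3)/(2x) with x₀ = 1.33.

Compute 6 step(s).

Equation: x² - 3 = 0
Fixed-point form: x = (x² + 3)/(2x)
x₀ = 1.33

x_1 = g(1.330000) = 1.792820
x_2 = g(1.792820) = 1.733081
x_3 = g(1.733081) = 1.732051
x_4 = g(1.732051) = 1.732051
x_5 = g(1.732051) = 1.732051
x_6 = g(1.732051) = 1.732051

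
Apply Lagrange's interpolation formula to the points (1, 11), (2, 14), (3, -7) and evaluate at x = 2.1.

Lagrange interpolation formula:
P(x) = Σ yᵢ × Lᵢ(x)
where Lᵢ(x) = Π_{j≠i} (x - xⱼ)/(xᵢ - xⱼ)

L_0(2.1) = (2.1 - 2)/(1 - 2) × (2.1 - 3)/(1 - 3) = -0.045000
L_1(2.1) = (2.1 - 1)/(2 - 1) × (2.1 - 3)/(2 - 3) = 0.990000
L_2(2.1) = (2.1 - 1)/(3 - 1) × (2.1 - 2)/(3 - 2) = 0.055000

P(2.1) = 11×L_0(2.1) + 14×L_1(2.1) + (-7)×L_2(2.1)
P(2.1) = 12.980000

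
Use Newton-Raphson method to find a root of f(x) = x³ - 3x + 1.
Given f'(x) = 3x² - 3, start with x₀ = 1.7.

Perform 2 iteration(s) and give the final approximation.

f(x) = x³ - 3x + 1
f'(x) = 3x² - 3
x₀ = 1.7

Newton-Raphson formula: x_{n+1} = x_n - f(x_n)/f'(x_n)

Iteration 1:
  f(1.700000) = 0.813000
  f'(1.700000) = 5.670000
  x_1 = 1.700000 - 0.813000/5.670000 = 1.556614
Iteration 2:
  f(1.556614) = 0.101906
  f'(1.556614) = 4.269139
  x_2 = 1.556614 - 0.101906/4.269139 = 1.532743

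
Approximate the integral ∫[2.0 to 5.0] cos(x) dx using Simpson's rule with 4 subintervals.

f(x) = cos(x)
a = 2.0, b = 5.0, n = 4
h = (b - a)/n = 0.750000

Simpson's rule: (h/3)[f(x₀) + 4f(x₁) + 2f(x₂) + ... + f(xₙ)]

x_0 = 2.0000, f(x_0) = -0.416147, coefficient = 1
x_1 = 2.7500, f(x_1) = -0.924302, coefficient = 4
x_2 = 3.5000, f(x_2) = -0.936457, coefficient = 2
x_3 = 4.2500, f(x_3) = -0.446087, coefficient = 4
x_4 = 5.0000, f(x_4) = 0.283662, coefficient = 1

I ≈ (0.750000/3) × -7.486957 = -1.871739
Exact value: -1.868222
Error: 0.003518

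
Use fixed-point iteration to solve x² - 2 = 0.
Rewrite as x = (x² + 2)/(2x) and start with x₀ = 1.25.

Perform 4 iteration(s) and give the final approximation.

Equation: x² - 2 = 0
Fixed-point form: x = (x² + 2)/(2x)
x₀ = 1.25

x_1 = g(1.250000) = 1.425000
x_2 = g(1.425000) = 1.414254
x_3 = g(1.414254) = 1.414214
x_4 = g(1.414214) = 1.414214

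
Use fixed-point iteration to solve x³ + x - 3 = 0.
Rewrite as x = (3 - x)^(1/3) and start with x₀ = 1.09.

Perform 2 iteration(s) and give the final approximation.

Equation: x³ + x - 3 = 0
Fixed-point form: x = (3 - x)^(1/3)
x₀ = 1.09

x_1 = g(1.090000) = 1.240731
x_2 = g(1.240731) = 1.207195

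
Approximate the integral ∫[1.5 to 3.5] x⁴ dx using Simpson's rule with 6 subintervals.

f(x) = x⁴
a = 1.5, b = 3.5, n = 6
h = (b - a)/n = 0.333333

Simpson's rule: (h/3)[f(x₀) + 4f(x₁) + 2f(x₂) + ... + f(xₙ)]

x_0 = 1.5000, f(x_0) = 5.062500, coefficient = 1
x_1 = 1.8333, f(x_1) = 11.297068, coefficient = 4
x_2 = 2.1667, f(x_2) = 22.037809, coefficient = 2
x_3 = 2.5000, f(x_3) = 39.062500, coefficient = 4
x_4 = 2.8333, f(x_4) = 64.445216, coefficient = 2
x_5 = 3.1667, f(x_5) = 100.556327, coefficient = 4
x_6 = 3.5000, f(x_6) = 150.062500, coefficient = 1

I ≈ (0.333333/3) × 931.754630 = 103.528292
Exact value: 103.525000
Error: 0.003292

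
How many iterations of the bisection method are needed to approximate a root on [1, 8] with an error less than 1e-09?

We need (b-a)/2^n ≤ 1e-09
(8 - 1)/2^n ≤ 1e-09
7/2^n ≤ 1e-09
2^n ≥ 7000000000
n ≥ log₂(7000000000) = 32.70
n ≥ 33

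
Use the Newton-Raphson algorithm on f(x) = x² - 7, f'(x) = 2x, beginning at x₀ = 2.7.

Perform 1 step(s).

f(x) = x² - 7
f'(x) = 2x
x₀ = 2.7

Newton-Raphson formula: x_{n+1} = x_n - f(x_n)/f'(x_n)

Iteration 1:
  f(2.700000) = 0.290000
  f'(2.700000) = 5.400000
  x_1 = 2.700000 - 0.290000/5.400000 = 2.646296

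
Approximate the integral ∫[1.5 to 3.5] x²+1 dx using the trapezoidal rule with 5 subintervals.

f(x) = x²+1
a = 1.5, b = 3.5, n = 5
h = (b - a)/n = 0.400000

Trapezoidal rule: (h/2)[f(x₀) + 2f(x₁) + 2f(x₂) + ... + f(xₙ)]

x_0 = 1.5000, f(x_0) = 3.250000, coefficient = 1
x_1 = 1.9000, f(x_1) = 4.610000, coefficient = 2
x_2 = 2.3000, f(x_2) = 6.290000, coefficient = 2
x_3 = 2.7000, f(x_3) = 8.290000, coefficient = 2
x_4 = 3.1000, f(x_4) = 10.610000, coefficient = 2
x_5 = 3.5000, f(x_5) = 13.250000, coefficient = 1

I ≈ (0.400000/2) × 76.100000 = 15.220000
Exact value: 15.166667
Error: 0.053333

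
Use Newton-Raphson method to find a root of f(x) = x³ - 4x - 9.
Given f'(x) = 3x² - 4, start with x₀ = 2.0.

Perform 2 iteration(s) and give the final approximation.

f(x) = x³ - 4x - 9
f'(x) = 3x² - 4
x₀ = 2.0

Newton-Raphson formula: x_{n+1} = x_n - f(x_n)/f'(x_n)

Iteration 1:
  f(2.000000) = -9.000000
  f'(2.000000) = 8.000000
  x_1 = 2.000000 - (-9.000000)/8.000000 = 3.125000
Iteration 2:
  f(3.125000) = 9.017578
  f'(3.125000) = 25.296875
  x_2 = 3.125000 - 9.017578/25.296875 = 2.768530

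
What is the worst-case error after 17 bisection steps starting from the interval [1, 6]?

Bisection error bound: |error| ≤ (b-a)/2^n
|error| ≤ (6 - 1)/2^17 = 5/2^17
|error| ≤ 0.0000381470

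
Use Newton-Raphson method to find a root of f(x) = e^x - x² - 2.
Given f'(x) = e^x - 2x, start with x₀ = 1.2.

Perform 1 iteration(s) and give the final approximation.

f(x) = e^x - x² - 2
f'(x) = e^x - 2x
x₀ = 1.2

Newton-Raphson formula: x_{n+1} = x_n - f(x_n)/f'(x_n)

Iteration 1:
  f(1.200000) = -0.119883
  f'(1.200000) = 0.920117
  x_1 = 1.200000 - (-0.119883)/0.920117 = 1.330291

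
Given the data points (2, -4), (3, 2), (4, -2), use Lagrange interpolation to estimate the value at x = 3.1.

Lagrange interpolation formula:
P(x) = Σ yᵢ × Lᵢ(x)
where Lᵢ(x) = Π_{j≠i} (x - xⱼ)/(xᵢ - xⱼ)

L_0(3.1) = (3.1 - 3)/(2 - 3) × (3.1 - 4)/(2 - 4) = -0.045000
L_1(3.1) = (3.1 - 2)/(3 - 2) × (3.1 - 4)/(3 - 4) = 0.990000
L_2(3.1) = (3.1 - 2)/(4 - 2) × (3.1 - 3)/(4 - 3) = 0.055000

P(3.1) = (-4)×L_0(3.1) + 2×L_1(3.1) + (-2)×L_2(3.1)
P(3.1) = 2.050000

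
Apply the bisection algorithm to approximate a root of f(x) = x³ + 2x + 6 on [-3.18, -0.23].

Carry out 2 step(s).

f(x) = x³ + 2x + 6
Initial interval: [-3.18, -0.23]

Iteration 1:
  c_1 = (-3.180000 + (-0.230000))/2 = -1.705000
  f(c_1) = f(-1.705000) = -2.366478
  f(a) × f(c) ≥ 0, new interval: [-1.705000, -0.230000]
Iteration 2:
  c_2 = (-1.705000 + (-0.230000))/2 = -0.967500
  f(c_2) = f(-0.967500) = 3.159366
  f(a) × f(c) < 0, new interval: [-1.705000, -0.967500]

After 2 iteration(s), the approximation is c_2 = -0.967500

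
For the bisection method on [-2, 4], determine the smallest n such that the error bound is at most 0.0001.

We need (b-a)/2^n ≤ 0.0001
(4 - (-2))/2^n ≤ 0.0001
6/2^n ≤ 0.0001
2^n ≥ 60000
n ≥ log₂(60000) = 15.87
n ≥ 16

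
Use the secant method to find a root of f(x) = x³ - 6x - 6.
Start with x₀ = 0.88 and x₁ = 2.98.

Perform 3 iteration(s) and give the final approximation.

f(x) = x³ - 6x - 6
x₀ = 0.88, x₁ = 2.98

Secant formula: x_{n+1} = x_n - f(x_n)(x_n - x_{n-1})/(f(x_n) - f(x_{n-1}))

Iteration 1:
  f(0.880000) = -10.598528
  f(2.980000) = 2.583592
  x_2 = 2.980000 - 2.583592×(2.980000 - 0.880000)/(2.583592 - (-10.598528))
       = 2.568416
Iteration 2:
  f(2.980000) = 2.583592
  f(2.568416) = -4.467263
  x_3 = 2.568416 - (-4.467263)×(2.568416 - 2.980000)/(-4.467263 - 2.583592)
       = 2.829187
Iteration 3:
  f(2.568416) = -4.467263
  f(2.829187) = -0.329471
  x_4 = 2.829187 - (-0.329471)×(2.829187 - 2.568416)/(-0.329471 - (-4.467263))
       = 2.849950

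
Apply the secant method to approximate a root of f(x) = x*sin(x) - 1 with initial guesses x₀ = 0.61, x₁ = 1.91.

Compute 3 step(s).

f(x) = x*sin(x) - 1
x₀ = 0.61, x₁ = 1.91

Secant formula: x_{n+1} = x_n - f(x_n)(x_n - x_{n-1})/(f(x_n) - f(x_{n-1}))

Iteration 1:
  f(0.610000) = -0.650551
  f(1.910000) = 0.801168
  x_2 = 1.910000 - 0.801168×(1.910000 - 0.610000)/(0.801168 - (-0.650551))
       = 1.192562
Iteration 2:
  f(1.910000) = 0.801168
  f(1.192562) = 0.108269
  x_3 = 1.192562 - 0.108269×(1.192562 - 1.910000)/(0.108269 - 0.801168)
       = 1.080458
Iteration 3:
  f(1.192562) = 0.108269
  f(1.080458) = -0.046848
  x_4 = 1.080458 - (-0.046848)×(1.080458 - 1.192562)/(-0.046848 - 0.108269)
       = 1.114315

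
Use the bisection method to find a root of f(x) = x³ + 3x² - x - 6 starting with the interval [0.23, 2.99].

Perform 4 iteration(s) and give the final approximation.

f(x) = x³ + 3x² - x - 6
Initial interval: [0.23, 2.99]

Iteration 1:
  c_1 = (0.230000 + 2.990000)/2 = 1.610000
  f(c_1) = f(1.610000) = 4.339581
  f(a) × f(c) < 0, new interval: [0.230000, 1.610000]
Iteration 2:
  c_2 = (0.230000 + 1.610000)/2 = 0.920000
  f(c_2) = f(0.920000) = -3.602112
  f(a) × f(c) ≥ 0, new interval: [0.920000, 1.610000]
Iteration 3:
  c_3 = (0.920000 + 1.610000)/2 = 1.265000
  f(c_3) = f(1.265000) = -0.440040
  f(a) × f(c) ≥ 0, new interval: [1.265000, 1.610000]
Iteration 4:
  c_4 = (1.265000 + 1.610000)/2 = 1.437500
  f(c_4) = f(1.437500) = 1.732178
  f(a) × f(c) < 0, new interval: [1.265000, 1.437500]

After 4 iteration(s), the approximation is c_4 = 1.437500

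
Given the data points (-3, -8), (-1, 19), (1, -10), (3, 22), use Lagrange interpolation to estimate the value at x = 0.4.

Lagrange interpolation formula:
P(x) = Σ yᵢ × Lᵢ(x)
where Lᵢ(x) = Π_{j≠i} (x - xⱼ)/(xᵢ - xⱼ)

L_0(0.4) = (0.4 - (-1))/(-3 - (-1)) × (0.4 - 1)/(-3 - 1) × (0.4 - 3)/(-3 - 3) = -0.045500
L_1(0.4) = (0.4 - (-3))/(-1 - (-3)) × (0.4 - 1)/(-1 - 1) × (0.4 - 3)/(-1 - 3) = 0.331500
L_2(0.4) = (0.4 - (-3))/(1 - (-3)) × (0.4 - (-1))/(1 - (-1)) × (0.4 - 3)/(1 - 3) = 0.773500
L_3(0.4) = (0.4 - (-3))/(3 - (-3)) × (0.4 - (-1))/(3 - (-1)) × (0.4 - 1)/(3 - 1) = -0.059500

P(0.4) = (-8)×L_0(0.4) + 19×L_1(0.4) + (-10)×L_2(0.4) + 22×L_3(0.4)
P(0.4) = -2.381500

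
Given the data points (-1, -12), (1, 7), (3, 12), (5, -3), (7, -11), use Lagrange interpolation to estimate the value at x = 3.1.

Lagrange interpolation formula:
P(x) = Σ yᵢ × Lᵢ(x)
where Lᵢ(x) = Π_{j≠i} (x - xⱼ)/(xᵢ - xⱼ)

L_0(3.1) = (3.1 - 1)/(-1 - 1) × (3.1 - 3)/(-1 - 3) × (3.1 - 5)/(-1 - 5) × (3.1 - 7)/(-1 - 7) = 0.004052
L_1(3.1) = (3.1 - (-1))/(1 - (-1)) × (3.1 - 3)/(1 - 3) × (3.1 - 5)/(1 - 5) × (3.1 - 7)/(1 - 7) = -0.031647
L_2(3.1) = (3.1 - (-1))/(3 - (-1)) × (3.1 - 1)/(3 - 1) × (3.1 - 5)/(3 - 5) × (3.1 - 7)/(3 - 7) = 0.996877
L_3(3.1) = (3.1 - (-1))/(5 - (-1)) × (3.1 - 1)/(5 - 1) × (3.1 - 3)/(5 - 3) × (3.1 - 7)/(5 - 7) = 0.034978
L_4(3.1) = (3.1 - (-1))/(7 - (-1)) × (3.1 - 1)/(7 - 1) × (3.1 - 3)/(7 - 3) × (3.1 - 5)/(7 - 5) = -0.004260

P(3.1) = (-12)×L_0(3.1) + 7×L_1(3.1) + 12×L_2(3.1) + (-3)×L_3(3.1) + (-11)×L_4(3.1)
P(3.1) = 11.634290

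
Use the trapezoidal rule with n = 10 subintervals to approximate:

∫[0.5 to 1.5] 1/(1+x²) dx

f(x) = 1/(1+x²)
a = 0.5, b = 1.5, n = 10
h = (b - a)/n = 0.100000

Trapezoidal rule: (h/2)[f(x₀) + 2f(x₁) + 2f(x₂) + ... + f(xₙ)]

x_0 = 0.5000, f(x_0) = 0.800000, coefficient = 1
x_1 = 0.6000, f(x_1) = 0.735294, coefficient = 2
x_2 = 0.7000, f(x_2) = 0.671141, coefficient = 2
x_3 = 0.8000, f(x_3) = 0.609756, coefficient = 2
x_4 = 0.9000, f(x_4) = 0.552486, coefficient = 2
x_5 = 1.0000, f(x_5) = 0.500000, coefficient = 2
x_6 = 1.1000, f(x_6) = 0.452489, coefficient = 2
x_7 = 1.2000, f(x_7) = 0.409836, coefficient = 2
x_8 = 1.3000, f(x_8) = 0.371747, coefficient = 2
x_9 = 1.4000, f(x_9) = 0.337838, coefficient = 2
x_10 = 1.5000, f(x_10) = 0.307692, coefficient = 1

I ≈ (0.100000/2) × 10.388867 = 0.519443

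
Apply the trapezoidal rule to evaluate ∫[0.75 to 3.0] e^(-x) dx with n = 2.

f(x) = e^(-x)
a = 0.75, b = 3.0, n = 2
h = (b - a)/n = 1.125000

Trapezoidal rule: (h/2)[f(x₀) + 2f(x₁) + 2f(x₂) + ... + f(xₙ)]

x_0 = 0.7500, f(x_0) = 0.472367, coefficient = 1
x_1 = 1.8750, f(x_1) = 0.153355, coefficient = 2
x_2 = 3.0000, f(x_2) = 0.049787, coefficient = 1

I ≈ (1.125000/2) × 0.828864 = 0.466236
Exact value: 0.422579
Error: 0.043656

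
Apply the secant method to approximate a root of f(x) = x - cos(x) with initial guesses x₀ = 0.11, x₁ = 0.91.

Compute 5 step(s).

f(x) = x - cos(x)
x₀ = 0.11, x₁ = 0.91

Secant formula: x_{n+1} = x_n - f(x_n)(x_n - x_{n-1})/(f(x_n) - f(x_{n-1}))

Iteration 1:
  f(0.110000) = -0.883956
  f(0.910000) = 0.296254
  x_2 = 0.910000 - 0.296254×(0.910000 - 0.110000)/(0.296254 - (-0.883956))
       = 0.709185
Iteration 2:
  f(0.910000) = 0.296254
  f(0.709185) = -0.049707
  x_3 = 0.709185 - (-0.049707)×(0.709185 - 0.910000)/(-0.049707 - 0.296254)
       = 0.738038
Iteration 3:
  f(0.709185) = -0.049707
  f(0.738038) = -0.001752
  x_4 = 0.738038 - (-0.001752)×(0.738038 - 0.709185)/(-0.001752 - (-0.049707))
       = 0.739092
Iteration 4:
  f(0.738038) = -0.001752
  f(0.739092) = 0.000012
  x_5 = 0.739092 - 0.000012×(0.739092 - 0.738038)/(0.000012 - (-0.001752))
       = 0.739085
Iteration 5:
  f(0.739092) = 0.000012
  f(0.739085) = 0.000000
  x_6 = 0.739085 - 0.000000×(0.739085 - 0.739092)/(0.000000 - 0.000012)
       = 0.739085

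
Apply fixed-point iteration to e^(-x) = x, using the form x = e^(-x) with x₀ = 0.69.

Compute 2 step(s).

Equation: e^(-x) = x
Fixed-point form: x = e^(-x)
x₀ = 0.69

x_1 = g(0.690000) = 0.501576
x_2 = g(0.501576) = 0.605575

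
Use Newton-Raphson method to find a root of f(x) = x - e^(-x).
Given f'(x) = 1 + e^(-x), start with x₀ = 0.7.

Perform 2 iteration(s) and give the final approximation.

f(x) = x - e^(-x)
f'(x) = 1 + e^(-x)
x₀ = 0.7

Newton-Raphson formula: x_{n+1} = x_n - f(x_n)/f'(x_n)

Iteration 1:
  f(0.700000) = 0.203415
  f'(0.700000) = 1.496585
  x_1 = 0.700000 - 0.203415/1.496585 = 0.564081
Iteration 2:
  f(0.564081) = -0.004802
  f'(0.564081) = 1.568883
  x_2 = 0.564081 - (-0.004802)/1.568883 = 0.567142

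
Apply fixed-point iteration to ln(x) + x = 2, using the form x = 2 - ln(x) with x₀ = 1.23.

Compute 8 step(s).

Equation: ln(x) + x = 2
Fixed-point form: x = 2 - ln(x)
x₀ = 1.23

x_1 = g(1.230000) = 1.792986
x_2 = g(1.792986) = 1.416118
x_3 = g(1.416118) = 1.652081
x_4 = g(1.652081) = 1.497964
x_5 = g(1.497964) = 1.595893
x_6 = g(1.595893) = 1.532567
x_7 = g(1.532567) = 1.573056
x_8 = g(1.573056) = 1.546980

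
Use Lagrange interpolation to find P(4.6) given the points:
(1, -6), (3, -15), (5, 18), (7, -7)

Lagrange interpolation formula:
P(x) = Σ yᵢ × Lᵢ(x)
where Lᵢ(x) = Π_{j≠i} (x - xⱼ)/(xᵢ - xⱼ)

L_0(4.6) = (4.6 - 3)/(1 - 3) × (4.6 - 5)/(1 - 5) × (4.6 - 7)/(1 - 7) = -0.032000
L_1(4.6) = (4.6 - 1)/(3 - 1) × (4.6 - 5)/(3 - 5) × (4.6 - 7)/(3 - 7) = 0.216000
L_2(4.6) = (4.6 - 1)/(5 - 1) × (4.6 - 3)/(5 - 3) × (4.6 - 7)/(5 - 7) = 0.864000
L_3(4.6) = (4.6 - 1)/(7 - 1) × (4.6 - 3)/(7 - 3) × (4.6 - 5)/(7 - 5) = -0.048000

P(4.6) = (-6)×L_0(4.6) + (-15)×L_1(4.6) + 18×L_2(4.6) + (-7)×L_3(4.6)
P(4.6) = 12.840000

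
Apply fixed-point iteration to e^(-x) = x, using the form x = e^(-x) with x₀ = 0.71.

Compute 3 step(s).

Equation: e^(-x) = x
Fixed-point form: x = e^(-x)
x₀ = 0.71

x_1 = g(0.710000) = 0.491644
x_2 = g(0.491644) = 0.611620
x_3 = g(0.611620) = 0.542471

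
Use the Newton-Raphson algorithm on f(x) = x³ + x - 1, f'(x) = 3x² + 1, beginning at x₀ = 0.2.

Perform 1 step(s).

f(x) = x³ + x - 1
f'(x) = 3x² + 1
x₀ = 0.2

Newton-Raphson formula: x_{n+1} = x_n - f(x_n)/f'(x_n)

Iteration 1:
  f(0.200000) = -0.792000
  f'(0.200000) = 1.120000
  x_1 = 0.200000 - (-0.792000)/1.120000 = 0.907143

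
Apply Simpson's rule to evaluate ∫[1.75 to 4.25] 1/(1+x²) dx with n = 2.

f(x) = 1/(1+x²)
a = 1.75, b = 4.25, n = 2
h = (b - a)/n = 1.250000

Simpson's rule: (h/3)[f(x₀) + 4f(x₁) + 2f(x₂) + ... + f(xₙ)]

x_0 = 1.7500, f(x_0) = 0.246154, coefficient = 1
x_1 = 3.0000, f(x_1) = 0.100000, coefficient = 4
x_2 = 4.2500, f(x_2) = 0.052459, coefficient = 1

I ≈ (1.250000/3) × 0.698613 = 0.291089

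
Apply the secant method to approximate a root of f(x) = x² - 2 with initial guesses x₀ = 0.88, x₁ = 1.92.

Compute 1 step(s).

f(x) = x² - 2
x₀ = 0.88, x₁ = 1.92

Secant formula: x_{n+1} = x_n - f(x_n)(x_n - x_{n-1})/(f(x_n) - f(x_{n-1}))

Iteration 1:
  f(0.880000) = -1.225600
  f(1.920000) = 1.686400
  x_2 = 1.920000 - 1.686400×(1.920000 - 0.880000)/(1.686400 - (-1.225600))
       = 1.317714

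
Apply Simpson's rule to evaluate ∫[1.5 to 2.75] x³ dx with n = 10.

f(x) = x³
a = 1.5, b = 2.75, n = 10
h = (b - a)/n = 0.125000

Simpson's rule: (h/3)[f(x₀) + 4f(x₁) + 2f(x₂) + ... + f(xₙ)]

x_0 = 1.5000, f(x_0) = 3.375000, coefficient = 1
x_1 = 1.6250, f(x_1) = 4.291016, coefficient = 4
x_2 = 1.7500, f(x_2) = 5.359375, coefficient = 2
x_3 = 1.8750, f(x_3) = 6.591797, coefficient = 4
x_4 = 2.0000, f(x_4) = 8.000000, coefficient = 2
x_5 = 2.1250, f(x_5) = 9.595703, coefficient = 4
x_6 = 2.2500, f(x_6) = 11.390625, coefficient = 2
x_7 = 2.3750, f(x_7) = 13.396484, coefficient = 4
x_8 = 2.5000, f(x_8) = 15.625000, coefficient = 2
x_9 = 2.6250, f(x_9) = 18.087891, coefficient = 4
x_10 = 2.7500, f(x_10) = 20.796875, coefficient = 1

I ≈ (0.125000/3) × 312.773438 = 13.032227
Exact value: 13.032227
Error: 0.000000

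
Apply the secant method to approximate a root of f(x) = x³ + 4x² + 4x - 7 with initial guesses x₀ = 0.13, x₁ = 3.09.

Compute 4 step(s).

f(x) = x³ + 4x² + 4x - 7
x₀ = 0.13, x₁ = 3.09

Secant formula: x_{n+1} = x_n - f(x_n)(x_n - x_{n-1})/(f(x_n) - f(x_{n-1}))

Iteration 1:
  f(0.130000) = -6.410203
  f(3.090000) = 73.056029
  x_2 = 3.090000 - 73.056029×(3.090000 - 0.130000)/(73.056029 - (-6.410203))
       = 0.368771
Iteration 2:
  f(3.090000) = 73.056029
  f(0.368771) = -4.930801
  x_3 = 0.368771 - (-4.930801)×(0.368771 - 3.090000)/(-4.930801 - 73.056029)
       = 0.540823
Iteration 3:
  f(0.368771) = -4.930801
  f(0.540823) = -3.508563
  x_4 = 0.540823 - (-3.508563)×(0.540823 - 0.368771)/(-3.508563 - (-4.930801))
       = 0.965265
Iteration 4:
  f(0.540823) = -3.508563
  f(0.965265) = 1.487381
  x_5 = 0.965265 - 1.487381×(0.965265 - 0.540823)/(1.487381 - (-3.508563))
       = 0.838901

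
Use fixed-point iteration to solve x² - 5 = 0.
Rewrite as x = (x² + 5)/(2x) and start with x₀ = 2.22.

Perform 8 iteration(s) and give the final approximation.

Equation: x² - 5 = 0
Fixed-point form: x = (x² + 5)/(2x)
x₀ = 2.22

x_1 = g(2.220000) = 2.236126
x_2 = g(2.236126) = 2.236068
x_3 = g(2.236068) = 2.236068
x_4 = g(2.236068) = 2.236068
x_5 = g(2.236068) = 2.236068
x_6 = g(2.236068) = 2.236068
x_7 = g(2.236068) = 2.236068
x_8 = g(2.236068) = 2.236068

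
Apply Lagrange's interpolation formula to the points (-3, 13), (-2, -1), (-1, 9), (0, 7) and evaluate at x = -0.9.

Lagrange interpolation formula:
P(x) = Σ yᵢ × Lᵢ(x)
where Lᵢ(x) = Π_{j≠i} (x - xⱼ)/(xᵢ - xⱼ)

L_0(-0.9) = (-0.9 - (-2))/(-3 - (-2)) × (-0.9 - (-1))/(-3 - (-1)) × (-0.9 - 0)/(-3 - 0) = 0.016500
L_1(-0.9) = (-0.9 - (-3))/(-2 - (-3)) × (-0.9 - (-1))/(-2 - (-1)) × (-0.9 - 0)/(-2 - 0) = -0.094500
L_2(-0.9) = (-0.9 - (-3))/(-1 - (-3)) × (-0.9 - (-2))/(-1 - (-2)) × (-0.9 - 0)/(-1 - 0) = 1.039500
L_3(-0.9) = (-0.9 - (-3))/(0 - (-3)) × (-0.9 - (-2))/(0 - (-2)) × (-0.9 - (-1))/(0 - (-1)) = 0.038500

P(-0.9) = 13×L_0(-0.9) + (-1)×L_1(-0.9) + 9×L_2(-0.9) + 7×L_3(-0.9)
P(-0.9) = 9.934000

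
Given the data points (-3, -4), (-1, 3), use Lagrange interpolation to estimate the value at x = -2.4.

Lagrange interpolation formula:
P(x) = Σ yᵢ × Lᵢ(x)
where Lᵢ(x) = Π_{j≠i} (x - xⱼ)/(xᵢ - xⱼ)

L_0(-2.4) = (-2.4 - (-1))/(-3 - (-1)) = 0.700000
L_1(-2.4) = (-2.4 - (-3))/(-1 - (-3)) = 0.300000

P(-2.4) = (-4)×L_0(-2.4) + 3×L_1(-2.4)
P(-2.4) = -1.900000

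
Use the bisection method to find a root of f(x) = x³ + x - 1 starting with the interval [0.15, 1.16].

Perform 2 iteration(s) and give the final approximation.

f(x) = x³ + x - 1
Initial interval: [0.15, 1.16]

Iteration 1:
  c_1 = (0.150000 + 1.160000)/2 = 0.655000
  f(c_1) = f(0.655000) = -0.063989
  f(a) × f(c) ≥ 0, new interval: [0.655000, 1.160000]
Iteration 2:
  c_2 = (0.655000 + 1.160000)/2 = 0.907500
  f(c_2) = f(0.907500) = 0.654877
  f(a) × f(c) < 0, new interval: [0.655000, 0.907500]

After 2 iteration(s), the approximation is c_2 = 0.907500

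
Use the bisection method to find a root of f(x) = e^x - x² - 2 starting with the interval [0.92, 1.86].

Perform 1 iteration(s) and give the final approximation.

f(x) = e^x - x² - 2
Initial interval: [0.92, 1.86]

Iteration 1:
  c_1 = (0.920000 + 1.860000)/2 = 1.390000
  f(c_1) = f(1.390000) = 0.082750
  f(a) × f(c) < 0, new interval: [0.920000, 1.390000]

After 1 iteration(s), the approximation is c_1 = 1.390000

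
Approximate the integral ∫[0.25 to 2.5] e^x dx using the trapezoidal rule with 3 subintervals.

f(x) = e^x
a = 0.25, b = 2.5, n = 3
h = (b - a)/n = 0.750000

Trapezoidal rule: (h/2)[f(x₀) + 2f(x₁) + 2f(x₂) + ... + f(xₙ)]

x_0 = 0.2500, f(x_0) = 1.284025, coefficient = 1
x_1 = 1.0000, f(x_1) = 2.718282, coefficient = 2
x_2 = 1.7500, f(x_2) = 5.754603, coefficient = 2
x_3 = 2.5000, f(x_3) = 12.182494, coefficient = 1

I ≈ (0.750000/2) × 30.412288 = 11.404608
Exact value: 10.898469
Error: 0.506140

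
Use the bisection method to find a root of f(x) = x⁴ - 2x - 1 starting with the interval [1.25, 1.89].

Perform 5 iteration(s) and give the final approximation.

f(x) = x⁴ - 2x - 1
Initial interval: [1.25, 1.89]

Iteration 1:
  c_1 = (1.250000 + 1.890000)/2 = 1.570000
  f(c_1) = f(1.570000) = 1.935732
  f(a) × f(c) < 0, new interval: [1.250000, 1.570000]
Iteration 2:
  c_2 = (1.250000 + 1.570000)/2 = 1.410000
  f(c_2) = f(1.410000) = 0.132542
  f(a) × f(c) < 0, new interval: [1.250000, 1.410000]
Iteration 3:
  c_3 = (1.250000 + 1.410000)/2 = 1.330000
  f(c_3) = f(1.330000) = -0.530993
  f(a) × f(c) ≥ 0, new interval: [1.330000, 1.410000]
Iteration 4:
  c_4 = (1.330000 + 1.410000)/2 = 1.370000
  f(c_4) = f(1.370000) = -0.217246
  f(a) × f(c) ≥ 0, new interval: [1.370000, 1.410000]
Iteration 5:
  c_5 = (1.370000 + 1.410000)/2 = 1.390000
  f(c_5) = f(1.390000) = -0.046990
  f(a) × f(c) ≥ 0, new interval: [1.390000, 1.410000]

After 5 iteration(s), the approximation is c_5 = 1.390000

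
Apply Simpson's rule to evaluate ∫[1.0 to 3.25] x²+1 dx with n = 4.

f(x) = x²+1
a = 1.0, b = 3.25, n = 4
h = (b - a)/n = 0.562500

Simpson's rule: (h/3)[f(x₀) + 4f(x₁) + 2f(x₂) + ... + f(xₙ)]

x_0 = 1.0000, f(x_0) = 2.000000, coefficient = 1
x_1 = 1.5625, f(x_1) = 3.441406, coefficient = 4
x_2 = 2.1250, f(x_2) = 5.515625, coefficient = 2
x_3 = 2.6875, f(x_3) = 8.222656, coefficient = 4
x_4 = 3.2500, f(x_4) = 11.562500, coefficient = 1

I ≈ (0.562500/3) × 71.250000 = 13.359375
Exact value: 13.359375
Error: 0.000000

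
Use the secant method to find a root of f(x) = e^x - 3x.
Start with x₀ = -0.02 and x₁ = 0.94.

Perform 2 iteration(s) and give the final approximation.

f(x) = e^x - 3x
x₀ = -0.02, x₁ = 0.94

Secant formula: x_{n+1} = x_n - f(x_n)(x_n - x_{n-1})/(f(x_n) - f(x_{n-1}))

Iteration 1:
  f(-0.020000) = 1.040199
  f(0.940000) = -0.260019
  x_2 = 0.940000 - (-0.260019)×(0.940000 - (-0.020000))/(-0.260019 - 1.040199)
       = 0.748018
Iteration 2:
  f(0.940000) = -0.260019
  f(0.748018) = -0.131246
  x_3 = 0.748018 - (-0.131246)×(0.748018 - 0.940000)/(-0.131246 - (-0.260019))
       = 0.552349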